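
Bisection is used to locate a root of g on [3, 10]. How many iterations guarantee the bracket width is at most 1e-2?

Width after n steps is 7/2^n. Need 2^n ≥ 7/1e-2 = 700.
2^9 = 512 < 700 ≤ 2^10 = 1024, so n = 10.

10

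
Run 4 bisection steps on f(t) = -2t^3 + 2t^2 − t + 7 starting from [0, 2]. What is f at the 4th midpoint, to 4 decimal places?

m = 1, f(m) = 6 (+); new bracket [1, 2]
m = 1.5, f(m) = 3.25 (+); new bracket [1.5, 2]
m = 1.75, f(m) = 0.65625 (+); new bracket [1.75, 2]
m = 1.875, f(m) = -1.0273 (−); new bracket [1.75, 1.875]

-1.0273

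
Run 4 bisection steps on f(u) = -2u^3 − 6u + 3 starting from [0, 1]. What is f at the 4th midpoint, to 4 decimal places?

f(0.5) = -0.25 < 0, so the root lies in [0, 0.5]
f(0.25) = 1.46875 > 0, so the root lies in [0.25, 0.5]
f(0.375) = 0.644531 > 0, so the root lies in [0.375, 0.5]
f(0.4375) = 0.2075 > 0, so the root lies in [0.4375, 0.5]

0.2075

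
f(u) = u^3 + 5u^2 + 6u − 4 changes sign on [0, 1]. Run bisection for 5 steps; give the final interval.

f(0.5) = 0.375 > 0, so the root lies in [0, 0.5]
f(0.25) = -2.171875 < 0, so the root lies in [0.25, 0.5]
f(0.375) = -0.994141 < 0, so the root lies in [0.375, 0.5]
f(0.4375) = -0.3342 < 0, so the root lies in [0.4375, 0.5]
f(0.46875) = 0.0141 > 0, so the root lies in [0.4375, 0.46875]

[0.4375, 0.46875]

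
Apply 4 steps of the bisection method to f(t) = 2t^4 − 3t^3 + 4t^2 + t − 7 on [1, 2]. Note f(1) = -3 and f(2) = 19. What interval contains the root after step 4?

f(1.5) = 3.5 > 0, so the root lies in [1, 1.5]
f(1.25) = -0.476562 < 0, so the root lies in [1.25, 1.5]
f(1.375) = 1.287598 > 0, so the root lies in [1.25, 1.375]
f(1.3125) = 0.3553 > 0, so the root lies in [1.25, 1.3125]

[1.25, 1.3125]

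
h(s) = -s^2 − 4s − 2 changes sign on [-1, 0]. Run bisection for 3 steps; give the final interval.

s = -0.5 gives h = -0.25, negative; keep [-1, -0.5]
s = -0.75 gives h = 0.4375, positive; keep [-0.75, -0.5]
s = -0.625 gives h = 0.109375, positive; keep [-0.625, -0.5]

[-0.625, -0.5]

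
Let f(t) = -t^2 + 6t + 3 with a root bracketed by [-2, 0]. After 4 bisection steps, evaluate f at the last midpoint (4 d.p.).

0.6094

t = -1 gives f = -4, negative; keep [-1, 0]
t = -0.5 gives f = -0.25, negative; keep [-0.5, 0]
t = -0.25 gives f = 1.4375, positive; keep [-0.5, -0.25]
t = -0.375 gives f = 0.6094, positive; keep [-0.5, -0.375]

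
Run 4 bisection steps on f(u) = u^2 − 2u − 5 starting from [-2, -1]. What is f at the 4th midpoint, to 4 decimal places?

-0.0586

midpoint -1.5: f = 0.25 > 0 → [-1.5, -1]
midpoint -1.25: f = -0.9375 < 0 → [-1.5, -1.25]
midpoint -1.375: f = -0.359375 < 0 → [-1.5, -1.375]
midpoint -1.4375: f = -0.0586 < 0 → [-1.5, -1.4375]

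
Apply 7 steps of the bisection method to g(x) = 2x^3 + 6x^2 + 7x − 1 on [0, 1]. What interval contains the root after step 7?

m = 0.5, g(m) = 4.25 (+); new bracket [0, 0.5]
m = 0.25, g(m) = 1.15625 (+); new bracket [0, 0.25]
m = 0.125, g(m) = -0.027344 (−); new bracket [0.125, 0.25]
m = 0.1875, g(m) = 0.5366 (+); new bracket [0.125, 0.1875]
m = 0.15625, g(m) = 0.2479 (+); new bracket [0.125, 0.15625]
m = 0.140625, g(m) = 0.1086 (+); new bracket [0.125, 0.140625]
m = 0.1328125, g(m) = 0.0402 (+); new bracket [0.125, 0.1328125]

[0.125, 0.1328125]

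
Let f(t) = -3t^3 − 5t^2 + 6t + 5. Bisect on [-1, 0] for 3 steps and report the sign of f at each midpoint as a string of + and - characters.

m = -0.5, f(m) = 1.125 (+); new bracket [-1, -0.5]
m = -0.75, f(m) = -1.046875 (−); new bracket [-0.75, -0.5]
m = -0.625, f(m) = 0.029297 (+); new bracket [-0.75, -0.625]

+-+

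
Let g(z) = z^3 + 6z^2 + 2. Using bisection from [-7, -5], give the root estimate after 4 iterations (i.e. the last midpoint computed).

z = -6 gives g = 2, positive; keep [-7, -6]
z = -6.5 gives g = -19.125, negative; keep [-6.5, -6]
z = -6.25 gives g = -7.765625, negative; keep [-6.25, -6]
z = -6.125 gives g = -2.6895, negative; keep [-6.125, -6]

-6.125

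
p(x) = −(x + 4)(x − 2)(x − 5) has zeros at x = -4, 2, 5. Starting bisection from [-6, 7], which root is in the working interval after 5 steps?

-4

m = 0.5, p(m) = -30.375 (−); new bracket [-6, 0.5]
m = -2.75, p(m) = -46.015625 (−); new bracket [-6, -2.75]
m = -4.375, p(m) = 22.412109 (+); new bracket [-4.375, -2.75]
m = -3.5625, p(m) = -20.8376 (−); new bracket [-4.375, -3.5625]
m = -3.96875, p(m) = -1.6729 (−); new bracket [-4.375, -3.96875]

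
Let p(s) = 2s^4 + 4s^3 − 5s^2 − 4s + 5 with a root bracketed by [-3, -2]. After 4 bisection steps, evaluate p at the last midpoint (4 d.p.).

1.3477

s = -2.5 gives p = -0.625, negative; keep [-3, -2.5]
s = -2.75 gives p = 9.382812, positive; keep [-2.75, -2.5]
s = -2.625 gives p = 3.656738, positive; keep [-2.625, -2.5]
s = -2.5625 gives p = 1.3477, positive; keep [-2.5625, -2.5]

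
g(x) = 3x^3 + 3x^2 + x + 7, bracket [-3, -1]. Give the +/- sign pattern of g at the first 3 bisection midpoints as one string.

-+-

m = -2, g(m) = -7 (−); new bracket [-2, -1]
m = -1.5, g(m) = 2.125 (+); new bracket [-2, -1.5]
m = -1.75, g(m) = -1.640625 (−); new bracket [-1.75, -1.5]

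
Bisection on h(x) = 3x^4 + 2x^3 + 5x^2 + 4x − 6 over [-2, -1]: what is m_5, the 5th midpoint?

-1.21875

m = -1.5, h(m) = 7.6875 (+); new bracket [-1.5, -1]
m = -1.25, h(m) = 0.230469 (+); new bracket [-1.25, -1]
m = -1.125, h(m) = -2.214111 (−); new bracket [-1.25, -1.125]
m = -1.1875, h(m) = -1.0827 (−); new bracket [-1.25, -1.1875]
m = -1.21875, h(m) = -0.45 (−); new bracket [-1.25, -1.21875]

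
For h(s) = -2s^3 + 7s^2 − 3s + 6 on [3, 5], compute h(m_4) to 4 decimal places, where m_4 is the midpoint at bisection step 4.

-1.2773

m = 4, h(m) = -22 (−); new bracket [3, 4]
m = 3.5, h(m) = -4.5 (−); new bracket [3, 3.5]
m = 3.25, h(m) = 1.53125 (+); new bracket [3.25, 3.5]
m = 3.375, h(m) = -1.2773 (−); new bracket [3.25, 3.375]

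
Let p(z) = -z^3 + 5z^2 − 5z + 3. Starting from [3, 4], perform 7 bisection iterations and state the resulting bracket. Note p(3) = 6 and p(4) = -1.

[3.9140625, 3.921875]

p(3.5) = 3.875 > 0, so the root lies in [3.5, 4]
p(3.75) = 1.828125 > 0, so the root lies in [3.75, 4]
p(3.875) = 0.517578 > 0, so the root lies in [3.875, 4]
p(3.9375) = -0.2146 < 0, so the root lies in [3.875, 3.9375]
p(3.90625) = 0.1581 > 0, so the root lies in [3.90625, 3.9375]
p(3.921875) = -0.0266 < 0, so the root lies in [3.90625, 3.921875]
p(3.9140625) = 0.0661 > 0, so the root lies in [3.9140625, 3.921875]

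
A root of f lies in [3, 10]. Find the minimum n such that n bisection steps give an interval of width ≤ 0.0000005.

Width after n steps is 7/2^n. Need 2^n ≥ 7/0.0000005 = 14000000.
2^23 = 8388608 < 14000000 ≤ 2^24 = 16777216, so n = 24.

24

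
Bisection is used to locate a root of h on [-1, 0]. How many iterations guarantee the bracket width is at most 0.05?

Width after n steps is 1/2^n. Need 2^n ≥ 1/0.05 = 20.
2^4 = 16 < 20 ≤ 2^5 = 32, so n = 5.

5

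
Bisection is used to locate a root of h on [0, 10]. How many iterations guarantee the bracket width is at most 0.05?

Width after n steps is 10/2^n. Need 2^n ≥ 10/0.05 = 200.
2^7 = 128 < 200 ≤ 2^8 = 256, so n = 8.

8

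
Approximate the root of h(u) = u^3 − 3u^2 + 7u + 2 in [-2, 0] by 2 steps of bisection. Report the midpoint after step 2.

m = -1, h(m) = -9 (−); new bracket [-1, 0]
m = -0.5, h(m) = -2.375 (−); new bracket [-0.5, 0]

-0.5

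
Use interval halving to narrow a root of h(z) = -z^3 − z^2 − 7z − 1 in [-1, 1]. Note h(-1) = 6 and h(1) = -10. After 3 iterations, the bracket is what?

midpoint 0: h = -1 < 0 → [-1, 0]
midpoint -0.5: h = 2.375 > 0 → [-0.5, 0]
midpoint -0.25: h = 0.703125 > 0 → [-0.25, 0]

[-0.25, 0]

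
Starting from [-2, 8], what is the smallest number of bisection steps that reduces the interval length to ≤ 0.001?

14

Width after n steps is 10/2^n. Need 2^n ≥ 10/0.001 = 10000.
2^13 = 8192 < 10000 ≤ 2^14 = 16384, so n = 14.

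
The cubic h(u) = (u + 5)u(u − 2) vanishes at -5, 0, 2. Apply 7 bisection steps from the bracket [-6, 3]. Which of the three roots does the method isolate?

-5

m = -1.5, h(m) = 18.375 (+); new bracket [-6, -1.5]
m = -3.75, h(m) = 26.953125 (+); new bracket [-6, -3.75]
m = -4.875, h(m) = 4.189453 (+); new bracket [-6, -4.875]
m = -5.4375, h(m) = -17.6931 (−); new bracket [-5.4375, -4.875]
m = -5.15625, h(m) = -5.7655 (−); new bracket [-5.15625, -4.875]
m = -5.015625, h(m) = -0.5498 (−); new bracket [-5.015625, -4.875]
m = -4.9453125, h(m) = 1.8783 (+); new bracket [-5.015625, -4.9453125]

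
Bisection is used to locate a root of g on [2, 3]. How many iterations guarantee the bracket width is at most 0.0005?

11

Width after n steps is 1/2^n. Need 2^n ≥ 1/0.0005 = 2000.
2^10 = 1024 < 2000 ≤ 2^11 = 2048, so n = 11.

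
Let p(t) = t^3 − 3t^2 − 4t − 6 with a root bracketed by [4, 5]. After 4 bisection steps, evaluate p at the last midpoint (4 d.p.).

1.1594

t = 4.5 gives p = 6.375, positive; keep [4, 4.5]
t = 4.25 gives p = -0.421875, negative; keep [4.25, 4.5]
t = 4.375 gives p = 2.818359, positive; keep [4.25, 4.375]
t = 4.3125 gives p = 1.1594, positive; keep [4.25, 4.3125]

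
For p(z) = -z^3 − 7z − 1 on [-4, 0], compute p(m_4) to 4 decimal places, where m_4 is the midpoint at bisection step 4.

z = -2 gives p = 21, positive; keep [-2, 0]
z = -1 gives p = 7, positive; keep [-1, 0]
z = -0.5 gives p = 2.625, positive; keep [-0.5, 0]
z = -0.25 gives p = 0.7656, positive; keep [-0.25, 0]

0.7656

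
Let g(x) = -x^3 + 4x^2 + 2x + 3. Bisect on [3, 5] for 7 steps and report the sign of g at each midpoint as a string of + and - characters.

++--+-+

x = 4 gives g = 11, positive; keep [4, 5]
x = 4.5 gives g = 1.875, positive; keep [4.5, 5]
x = 4.75 gives g = -4.421875, negative; keep [4.5, 4.75]
x = 4.625 gives g = -1.1191, negative; keep [4.5, 4.625]
x = 4.5625 gives g = 0.4158, positive; keep [4.5625, 4.625]
x = 4.59375 gives g = -0.3421, negative; keep [4.5625, 4.59375]
x = 4.578125 gives g = 0.0392, positive; keep [4.578125, 4.59375]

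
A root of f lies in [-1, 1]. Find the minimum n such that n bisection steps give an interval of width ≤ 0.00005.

16

Width after n steps is 2/2^n. Need 2^n ≥ 2/0.00005 = 40000.
2^15 = 32768 < 40000 ≤ 2^16 = 65536, so n = 16.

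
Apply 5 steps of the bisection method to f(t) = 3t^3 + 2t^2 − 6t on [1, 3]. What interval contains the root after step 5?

midpoint 2: f = 20 > 0 → [1, 2]
midpoint 1.5: f = 5.625 > 0 → [1, 1.5]
midpoint 1.25: f = 1.484375 > 0 → [1, 1.25]
midpoint 1.125: f = 0.0527 > 0 → [1, 1.125]
midpoint 1.0625: f = -0.5188 < 0 → [1.0625, 1.125]

[1.0625, 1.125]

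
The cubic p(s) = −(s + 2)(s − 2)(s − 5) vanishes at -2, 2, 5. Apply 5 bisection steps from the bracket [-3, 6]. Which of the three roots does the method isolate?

midpoint 1.5: p = -6.125 < 0 → [-3, 1.5]
midpoint -0.75: p = -19.765625 < 0 → [-3, -0.75]
midpoint -1.875: p = -3.330078 < 0 → [-3, -1.875]
midpoint -2.4375: p = 14.4392 > 0 → [-2.4375, -1.875]
midpoint -2.15625: p = 4.6474 > 0 → [-2.15625, -1.875]

-2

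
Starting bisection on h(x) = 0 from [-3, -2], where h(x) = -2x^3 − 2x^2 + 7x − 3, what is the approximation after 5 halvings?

m = -2.5, h(m) = -1.75 (−); new bracket [-3, -2.5]
m = -2.75, h(m) = 4.21875 (+); new bracket [-2.75, -2.5]
m = -2.625, h(m) = 1.019531 (+); new bracket [-2.625, -2.5]
m = -2.5625, h(m) = -0.4175 (−); new bracket [-2.625, -2.5625]
m = -2.59375, h(m) = 0.2878 (+); new bracket [-2.59375, -2.5625]

-2.59375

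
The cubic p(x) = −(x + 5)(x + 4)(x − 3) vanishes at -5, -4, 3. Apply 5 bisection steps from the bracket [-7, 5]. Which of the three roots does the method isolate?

x = -1 gives p = 48, positive; keep [-1, 5]
x = 2 gives p = 42, positive; keep [2, 5]
x = 3.5 gives p = -31.875, negative; keep [2, 3.5]
x = 2.75 gives p = 13.0781, positive; keep [2.75, 3.5]
x = 3.125 gives p = -7.2363, negative; keep [2.75, 3.125]

3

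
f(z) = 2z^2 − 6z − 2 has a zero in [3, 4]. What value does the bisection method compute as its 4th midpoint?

3.3125

f(3.5) = 1.5 > 0, so the root lies in [3, 3.5]
f(3.25) = -0.375 < 0, so the root lies in [3.25, 3.5]
f(3.375) = 0.53125 > 0, so the root lies in [3.25, 3.375]
f(3.3125) = 0.0703 > 0, so the root lies in [3.25, 3.3125]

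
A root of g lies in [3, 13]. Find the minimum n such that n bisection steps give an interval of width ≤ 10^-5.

Width after n steps is 10/2^n. Need 2^n ≥ 10/10^-5 = 1000000.
2^19 = 524288 < 1000000 ≤ 2^20 = 1048576, so n = 20.

20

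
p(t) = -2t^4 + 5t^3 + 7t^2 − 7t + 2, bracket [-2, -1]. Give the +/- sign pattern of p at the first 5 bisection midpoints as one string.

+---+

m = -1.5, p(m) = 1.25 (+); new bracket [-2, -1.5]
m = -1.75, p(m) = -9.867188 (−); new bracket [-1.75, -1.5]
m = -1.625, p(m) = -3.541504 (−); new bracket [-1.625, -1.5]
m = -1.5625, p(m) = -0.9671 (−); new bracket [-1.5625, -1.5]
m = -1.53125, p(m) = 0.1845 (+); new bracket [-1.5625, -1.53125]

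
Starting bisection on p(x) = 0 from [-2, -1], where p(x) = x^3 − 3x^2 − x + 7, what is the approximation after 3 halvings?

m = -1.5, p(m) = -1.625 (−); new bracket [-1.5, -1]
m = -1.25, p(m) = 1.609375 (+); new bracket [-1.5, -1.25]
m = -1.375, p(m) = 0.103516 (+); new bracket [-1.5, -1.375]

-1.375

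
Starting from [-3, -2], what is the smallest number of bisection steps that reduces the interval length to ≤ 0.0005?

11

Width after n steps is 1/2^n. Need 2^n ≥ 1/0.0005 = 2000.
2^10 = 1024 < 2000 ≤ 2^11 = 2048, so n = 11.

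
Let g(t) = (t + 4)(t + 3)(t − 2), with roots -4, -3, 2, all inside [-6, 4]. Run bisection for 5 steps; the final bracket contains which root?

2

m = -1, g(m) = -18 (−); new bracket [-1, 4]
m = 1.5, g(m) = -12.375 (−); new bracket [1.5, 4]
m = 2.75, g(m) = 29.109375 (+); new bracket [1.5, 2.75]
m = 2.125, g(m) = 3.9238 (+); new bracket [1.5, 2.125]
m = 1.8125, g(m) = -5.2449 (−); new bracket [1.8125, 2.125]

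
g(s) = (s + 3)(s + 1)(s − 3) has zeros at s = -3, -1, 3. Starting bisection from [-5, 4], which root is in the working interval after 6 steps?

g(-0.5) = -4.375 < 0, so the root lies in [-0.5, 4]
g(1.75) = -16.328125 < 0, so the root lies in [1.75, 4]
g(2.875) = -2.845703 < 0, so the root lies in [2.875, 4]
g(3.4375) = 12.4978 > 0, so the root lies in [2.875, 3.4375]
g(3.15625) = 3.998 > 0, so the root lies in [2.875, 3.15625]
g(3.015625) = 0.3774 > 0, so the root lies in [2.875, 3.015625]

3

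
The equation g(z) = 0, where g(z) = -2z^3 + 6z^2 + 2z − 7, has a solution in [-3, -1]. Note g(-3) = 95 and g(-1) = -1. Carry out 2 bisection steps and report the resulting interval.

g(-2) = 29 > 0, so the root lies in [-2, -1]
g(-1.5) = 10.25 > 0, so the root lies in [-1.5, -1]

[-1.5, -1]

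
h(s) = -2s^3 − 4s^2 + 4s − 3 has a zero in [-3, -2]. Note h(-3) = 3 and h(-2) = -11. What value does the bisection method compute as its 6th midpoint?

-2.890625

h(-2.5) = -6.75 < 0, so the root lies in [-3, -2.5]
h(-2.75) = -2.65625 < 0, so the root lies in [-3, -2.75]
h(-2.875) = -0.035156 < 0, so the root lies in [-3, -2.875]
h(-2.9375) = 1.4292 > 0, so the root lies in [-2.9375, -2.875]
h(-2.90625) = 0.6839 > 0, so the root lies in [-2.90625, -2.875]
h(-2.890625) = 0.3211 > 0, so the root lies in [-2.890625, -2.875]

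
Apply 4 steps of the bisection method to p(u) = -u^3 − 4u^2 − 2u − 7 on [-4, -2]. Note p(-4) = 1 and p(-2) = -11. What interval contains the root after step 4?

[-4, -3.875]

u = -3 gives p = -10, negative; keep [-4, -3]
u = -3.5 gives p = -6.125, negative; keep [-4, -3.5]
u = -3.75 gives p = -3.015625, negative; keep [-4, -3.75]
u = -3.875 gives p = -1.127, negative; keep [-4, -3.875]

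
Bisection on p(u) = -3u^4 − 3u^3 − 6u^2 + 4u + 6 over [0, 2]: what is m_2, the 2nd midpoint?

midpoint 1: p = -2 < 0 → [0, 1]
midpoint 0.5: p = 5.9375 > 0 → [0.5, 1]

0.5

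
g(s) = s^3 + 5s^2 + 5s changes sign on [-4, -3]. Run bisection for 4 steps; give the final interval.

[-3.625, -3.5625]

g(-3.5) = 0.875 > 0, so the root lies in [-4, -3.5]
g(-3.75) = -1.171875 < 0, so the root lies in [-3.75, -3.5]
g(-3.625) = -0.056641 < 0, so the root lies in [-3.625, -3.5]
g(-3.5625) = 0.4314 > 0, so the root lies in [-3.625, -3.5625]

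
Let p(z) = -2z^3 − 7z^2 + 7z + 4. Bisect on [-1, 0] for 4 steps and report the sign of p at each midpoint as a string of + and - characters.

-++-

m = -0.5, p(m) = -1 (−); new bracket [-0.5, 0]
m = -0.25, p(m) = 1.84375 (+); new bracket [-0.5, -0.25]
m = -0.375, p(m) = 0.496094 (+); new bracket [-0.5, -0.375]
m = -0.4375, p(m) = -0.2349 (−); new bracket [-0.4375, -0.375]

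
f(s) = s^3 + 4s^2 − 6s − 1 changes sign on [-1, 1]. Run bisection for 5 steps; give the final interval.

[-0.1875, -0.125]

f(0) = -1 < 0, so the root lies in [-1, 0]
f(-0.5) = 2.875 > 0, so the root lies in [-0.5, 0]
f(-0.25) = 0.734375 > 0, so the root lies in [-0.25, 0]
f(-0.125) = -0.1895 < 0, so the root lies in [-0.25, -0.125]
f(-0.1875) = 0.259 > 0, so the root lies in [-0.1875, -0.125]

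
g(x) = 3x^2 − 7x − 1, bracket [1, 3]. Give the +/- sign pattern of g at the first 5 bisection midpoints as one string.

-+---

g(2) = -3 < 0, so the root lies in [2, 3]
g(2.5) = 0.25 > 0, so the root lies in [2, 2.5]
g(2.25) = -1.5625 < 0, so the root lies in [2.25, 2.5]
g(2.375) = -0.7031 < 0, so the root lies in [2.375, 2.5]
g(2.4375) = -0.2383 < 0, so the root lies in [2.4375, 2.5]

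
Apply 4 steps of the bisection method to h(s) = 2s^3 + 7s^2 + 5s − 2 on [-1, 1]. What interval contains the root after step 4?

[0.25, 0.375]

s = 0 gives h = -2, negative; keep [0, 1]
s = 0.5 gives h = 2.5, positive; keep [0, 0.5]
s = 0.25 gives h = -0.28125, negative; keep [0.25, 0.5]
s = 0.375 gives h = 0.9648, positive; keep [0.25, 0.375]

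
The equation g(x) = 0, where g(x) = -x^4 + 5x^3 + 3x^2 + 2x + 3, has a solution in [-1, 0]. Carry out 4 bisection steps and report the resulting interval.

[-0.875, -0.8125]

x = -0.5 gives g = 2.0625, positive; keep [-1, -0.5]
x = -0.75 gives g = 0.761719, positive; keep [-1, -0.75]
x = -0.875 gives g = -0.388916, negative; keep [-0.875, -0.75]
x = -0.8125 gives g = 0.2378, positive; keep [-0.875, -0.8125]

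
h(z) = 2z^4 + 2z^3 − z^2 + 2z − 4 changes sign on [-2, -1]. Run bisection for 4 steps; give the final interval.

[-1.875, -1.8125]

z = -1.5 gives h = -5.875, negative; keep [-2, -1.5]
z = -1.75 gives h = -2.523438, negative; keep [-2, -1.75]
z = -1.875 gives h = 0.27002, positive; keep [-1.875, -1.75]
z = -1.8125 gives h = -1.2343, negative; keep [-1.875, -1.8125]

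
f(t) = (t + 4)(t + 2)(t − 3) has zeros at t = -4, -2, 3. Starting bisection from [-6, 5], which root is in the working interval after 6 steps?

3

t = -0.5 gives f = -18.375, negative; keep [-0.5, 5]
t = 2.25 gives f = -19.921875, negative; keep [2.25, 5]
t = 3.625 gives f = 26.806641, positive; keep [2.25, 3.625]
t = 2.9375 gives f = -2.1409, negative; keep [2.9375, 3.625]
t = 3.28125 gives f = 10.8152, positive; keep [2.9375, 3.28125]
t = 3.109375 gives f = 3.973, positive; keep [2.9375, 3.109375]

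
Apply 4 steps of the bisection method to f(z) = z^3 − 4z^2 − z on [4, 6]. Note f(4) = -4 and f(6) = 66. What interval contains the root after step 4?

[4.125, 4.25]

midpoint 5: f = 20 > 0 → [4, 5]
midpoint 4.5: f = 5.625 > 0 → [4, 4.5]
midpoint 4.25: f = 0.265625 > 0 → [4, 4.25]
midpoint 4.125: f = -1.998 < 0 → [4.125, 4.25]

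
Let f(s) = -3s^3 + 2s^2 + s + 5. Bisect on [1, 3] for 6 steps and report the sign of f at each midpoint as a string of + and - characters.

m = 2, f(m) = -9 (−); new bracket [1, 2]
m = 1.5, f(m) = 0.875 (+); new bracket [1.5, 2]
m = 1.75, f(m) = -3.203125 (−); new bracket [1.5, 1.75]
m = 1.625, f(m) = -0.9668 (−); new bracket [1.5, 1.625]
m = 1.5625, f(m) = 0.0012 (+); new bracket [1.5625, 1.625]
m = 1.59375, f(m) = -0.4707 (−); new bracket [1.5625, 1.59375]

-+--+-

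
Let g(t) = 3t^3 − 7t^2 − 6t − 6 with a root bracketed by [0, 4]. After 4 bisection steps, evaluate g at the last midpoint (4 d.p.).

3.5469

midpoint 2: g = -22 < 0 → [2, 4]
midpoint 3: g = -6 < 0 → [3, 4]
midpoint 3.5: g = 15.875 > 0 → [3, 3.5]
midpoint 3.25: g = 3.5469 > 0 → [3, 3.25]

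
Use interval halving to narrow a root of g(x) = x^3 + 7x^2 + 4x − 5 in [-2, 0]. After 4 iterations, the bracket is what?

[-1.375, -1.25]

m = -1, g(m) = -3 (−); new bracket [-2, -1]
m = -1.5, g(m) = 1.375 (+); new bracket [-1.5, -1]
m = -1.25, g(m) = -1.015625 (−); new bracket [-1.5, -1.25]
m = -1.375, g(m) = 0.1348 (+); new bracket [-1.375, -1.25]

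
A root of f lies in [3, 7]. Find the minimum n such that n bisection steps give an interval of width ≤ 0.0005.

13

Width after n steps is 4/2^n. Need 2^n ≥ 4/0.0005 = 8000.
2^12 = 4096 < 8000 ≤ 2^13 = 8192, so n = 13.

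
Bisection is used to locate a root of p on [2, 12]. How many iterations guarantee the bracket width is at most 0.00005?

Width after n steps is 10/2^n. Need 2^n ≥ 10/0.00005 = 200000.
2^17 = 131072 < 200000 ≤ 2^18 = 262144, so n = 18.

18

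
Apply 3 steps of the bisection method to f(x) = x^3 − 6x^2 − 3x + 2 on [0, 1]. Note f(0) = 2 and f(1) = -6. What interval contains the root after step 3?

x = 0.5 gives f = -0.875, negative; keep [0, 0.5]
x = 0.25 gives f = 0.890625, positive; keep [0.25, 0.5]
x = 0.375 gives f = 0.083984, positive; keep [0.375, 0.5]

[0.375, 0.5]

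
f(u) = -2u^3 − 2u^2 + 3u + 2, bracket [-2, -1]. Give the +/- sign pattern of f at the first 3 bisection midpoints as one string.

u = -1.5 gives f = -0.25, negative; keep [-2, -1.5]
u = -1.75 gives f = 1.34375, positive; keep [-1.75, -1.5]
u = -1.625 gives f = 0.425781, positive; keep [-1.625, -1.5]

-++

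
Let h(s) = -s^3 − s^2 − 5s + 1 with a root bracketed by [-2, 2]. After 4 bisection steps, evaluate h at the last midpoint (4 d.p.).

s = 0 gives h = 1, positive; keep [0, 2]
s = 1 gives h = -6, negative; keep [0, 1]
s = 0.5 gives h = -1.875, negative; keep [0, 0.5]
s = 0.25 gives h = -0.3281, negative; keep [0, 0.25]

-0.3281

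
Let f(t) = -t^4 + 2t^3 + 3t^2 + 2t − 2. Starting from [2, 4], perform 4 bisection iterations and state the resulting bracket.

[3, 3.125]

m = 3, f(m) = 4 (+); new bracket [3, 4]
m = 3.5, f(m) = -22.5625 (−); new bracket [3, 3.5]
m = 3.25, f(m) = -6.722656 (−); new bracket [3, 3.25]
m = 3.125, f(m) = -0.7854 (−); new bracket [3, 3.125]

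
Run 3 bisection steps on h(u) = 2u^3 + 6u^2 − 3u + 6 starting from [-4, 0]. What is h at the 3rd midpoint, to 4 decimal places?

4.2500

midpoint -2: h = 20 > 0 → [-4, -2]
midpoint -3: h = 15 > 0 → [-4, -3]
midpoint -3.5: h = 4.25 > 0 → [-4, -3.5]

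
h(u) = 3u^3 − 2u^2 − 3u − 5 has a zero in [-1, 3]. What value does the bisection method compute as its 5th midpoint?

1.875

h(1) = -7 < 0, so the root lies in [1, 3]
h(2) = 5 > 0, so the root lies in [1, 2]
h(1.5) = -3.875 < 0, so the root lies in [1.5, 2]
h(1.75) = -0.2969 < 0, so the root lies in [1.75, 2]
h(1.875) = 2.1191 > 0, so the root lies in [1.75, 1.875]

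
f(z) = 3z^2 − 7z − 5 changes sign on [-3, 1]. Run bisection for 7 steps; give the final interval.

z = -1 gives f = 5, positive; keep [-1, 1]
z = 0 gives f = -5, negative; keep [-1, 0]
z = -0.5 gives f = -0.75, negative; keep [-1, -0.5]
z = -0.75 gives f = 1.9375, positive; keep [-0.75, -0.5]
z = -0.625 gives f = 0.5469, positive; keep [-0.625, -0.5]
z = -0.5625 gives f = -0.1133, negative; keep [-0.625, -0.5625]
z = -0.59375 gives f = 0.2139, positive; keep [-0.59375, -0.5625]

[-0.59375, -0.5625]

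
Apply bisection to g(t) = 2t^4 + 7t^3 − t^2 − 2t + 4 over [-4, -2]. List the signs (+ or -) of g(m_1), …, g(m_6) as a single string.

--++++

g(-3) = -26 < 0, so the root lies in [-4, -3]
g(-3.5) = -1.25 < 0, so the root lies in [-4, -3.5]
g(-3.75) = 23.804688 > 0, so the root lies in [-3.75, -3.5]
g(-3.625) = 10.0181 > 0, so the root lies in [-3.625, -3.5]
g(-3.5625) = 4.0852 > 0, so the root lies in [-3.5625, -3.5]
g(-3.53125) = 1.3449 > 0, so the root lies in [-3.53125, -3.5]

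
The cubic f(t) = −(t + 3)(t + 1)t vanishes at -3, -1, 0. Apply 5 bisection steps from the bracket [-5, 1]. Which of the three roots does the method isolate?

-3

m = -2, f(m) = -2 (−); new bracket [-5, -2]
m = -3.5, f(m) = 4.375 (+); new bracket [-3.5, -2]
m = -2.75, f(m) = -1.203125 (−); new bracket [-3.5, -2.75]
m = -3.125, f(m) = 0.8301 (+); new bracket [-3.125, -2.75]
m = -2.9375, f(m) = -0.3557 (−); new bracket [-3.125, -2.9375]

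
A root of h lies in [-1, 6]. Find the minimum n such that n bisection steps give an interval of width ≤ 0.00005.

18

Width after n steps is 7/2^n. Need 2^n ≥ 7/0.00005 = 140000.
2^17 = 131072 < 140000 ≤ 2^18 = 262144, so n = 18.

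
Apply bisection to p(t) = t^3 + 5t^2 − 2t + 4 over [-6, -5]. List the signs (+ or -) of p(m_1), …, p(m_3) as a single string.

-++

midpoint -5.5: p = -0.125 < 0 → [-5.5, -5]
midpoint -5.25: p = 7.609375 > 0 → [-5.5, -5.25]
midpoint -5.375: p = 3.916016 > 0 → [-5.5, -5.375]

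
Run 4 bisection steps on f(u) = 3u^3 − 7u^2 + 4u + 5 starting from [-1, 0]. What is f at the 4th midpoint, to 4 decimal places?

0.0012

midpoint -0.5: f = 0.875 > 0 → [-1, -0.5]
midpoint -0.75: f = -3.203125 < 0 → [-0.75, -0.5]
midpoint -0.625: f = -0.966797 < 0 → [-0.625, -0.5]
midpoint -0.5625: f = 0.0012 > 0 → [-0.625, -0.5625]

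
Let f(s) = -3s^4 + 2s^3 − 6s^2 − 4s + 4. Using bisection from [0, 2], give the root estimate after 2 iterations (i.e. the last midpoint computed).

s = 1 gives f = -7, negative; keep [0, 1]
s = 0.5 gives f = 0.5625, positive; keep [0.5, 1]

0.5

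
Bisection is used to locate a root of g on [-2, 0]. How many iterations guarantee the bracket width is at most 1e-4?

15

Width after n steps is 2/2^n. Need 2^n ≥ 2/1e-4 = 20000.
2^14 = 16384 < 20000 ≤ 2^15 = 32768, so n = 15.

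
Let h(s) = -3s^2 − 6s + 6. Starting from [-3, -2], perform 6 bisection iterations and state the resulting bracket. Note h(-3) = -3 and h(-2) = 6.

[-2.734375, -2.71875]

s = -2.5 gives h = 2.25, positive; keep [-3, -2.5]
s = -2.75 gives h = -0.1875, negative; keep [-2.75, -2.5]
s = -2.625 gives h = 1.078125, positive; keep [-2.75, -2.625]
s = -2.6875 gives h = 0.457, positive; keep [-2.75, -2.6875]
s = -2.71875 gives h = 0.1377, positive; keep [-2.75, -2.71875]
s = -2.734375 gives h = -0.0242, negative; keep [-2.734375, -2.71875]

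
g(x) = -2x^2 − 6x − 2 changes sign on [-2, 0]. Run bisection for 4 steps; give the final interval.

[-0.5, -0.375]

x = -1 gives g = 2, positive; keep [-1, 0]
x = -0.5 gives g = 0.5, positive; keep [-0.5, 0]
x = -0.25 gives g = -0.625, negative; keep [-0.5, -0.25]
x = -0.375 gives g = -0.0312, negative; keep [-0.5, -0.375]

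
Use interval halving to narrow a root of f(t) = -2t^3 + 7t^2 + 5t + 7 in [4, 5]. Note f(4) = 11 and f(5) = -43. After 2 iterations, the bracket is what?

t = 4.5 gives f = -11, negative; keep [4, 4.5]
t = 4.25 gives f = 1.15625, positive; keep [4.25, 4.5]

[4.25, 4.5]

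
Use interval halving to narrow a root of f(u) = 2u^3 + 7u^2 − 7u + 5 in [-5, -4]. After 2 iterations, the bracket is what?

[-4.5, -4.25]

midpoint -4.5: f = -4 < 0 → [-4.5, -4]
midpoint -4.25: f = 7.65625 > 0 → [-4.5, -4.25]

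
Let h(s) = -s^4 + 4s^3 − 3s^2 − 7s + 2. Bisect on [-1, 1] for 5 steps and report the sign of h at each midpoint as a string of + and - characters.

+-+--

h(0) = 2 > 0, so the root lies in [0, 1]
h(0.5) = -1.8125 < 0, so the root lies in [0, 0.5]
h(0.25) = 0.121094 > 0, so the root lies in [0.25, 0.5]
h(0.375) = -0.8557 < 0, so the root lies in [0.25, 0.375]
h(0.3125) = -0.3679 < 0, so the root lies in [0.25, 0.3125]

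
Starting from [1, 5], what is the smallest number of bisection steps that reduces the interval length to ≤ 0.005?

10

Width after n steps is 4/2^n. Need 2^n ≥ 4/0.005 = 800.
2^9 = 512 < 800 ≤ 2^10 = 1024, so n = 10.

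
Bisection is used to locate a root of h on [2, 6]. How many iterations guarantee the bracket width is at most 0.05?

7

Width after n steps is 4/2^n. Need 2^n ≥ 4/0.05 = 80.
2^6 = 64 < 80 ≤ 2^7 = 128, so n = 7.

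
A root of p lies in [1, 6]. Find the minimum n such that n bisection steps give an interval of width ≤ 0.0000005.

Width after n steps is 5/2^n. Need 2^n ≥ 5/0.0000005 = 10000000.
2^23 = 8388608 < 10000000 ≤ 2^24 = 16777216, so n = 24.

24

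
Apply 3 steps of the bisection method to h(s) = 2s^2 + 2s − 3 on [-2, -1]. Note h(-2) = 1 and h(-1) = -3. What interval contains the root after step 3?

s = -1.5 gives h = -1.5, negative; keep [-2, -1.5]
s = -1.75 gives h = -0.375, negative; keep [-2, -1.75]
s = -1.875 gives h = 0.28125, positive; keep [-1.875, -1.75]

[-1.875, -1.75]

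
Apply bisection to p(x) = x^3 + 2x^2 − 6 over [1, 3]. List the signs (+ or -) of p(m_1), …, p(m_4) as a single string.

++-+

x = 2 gives p = 10, positive; keep [1, 2]
x = 1.5 gives p = 1.875, positive; keep [1, 1.5]
x = 1.25 gives p = -0.921875, negative; keep [1.25, 1.5]
x = 1.375 gives p = 0.3809, positive; keep [1.25, 1.375]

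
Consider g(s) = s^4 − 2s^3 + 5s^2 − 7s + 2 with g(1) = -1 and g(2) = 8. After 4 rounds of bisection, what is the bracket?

midpoint 1.5: g = 1.0625 > 0 → [1, 1.5]
midpoint 1.25: g = -0.402344 < 0 → [1.25, 1.5]
midpoint 1.375: g = 0.203369 > 0 → [1.25, 1.375]
midpoint 1.3125: g = -0.1286 < 0 → [1.3125, 1.375]

[1.3125, 1.375]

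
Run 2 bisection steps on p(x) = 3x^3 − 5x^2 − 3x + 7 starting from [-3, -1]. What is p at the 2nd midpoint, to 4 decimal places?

-9.8750

x = -2 gives p = -31, negative; keep [-2, -1]
x = -1.5 gives p = -9.875, negative; keep [-1.5, -1]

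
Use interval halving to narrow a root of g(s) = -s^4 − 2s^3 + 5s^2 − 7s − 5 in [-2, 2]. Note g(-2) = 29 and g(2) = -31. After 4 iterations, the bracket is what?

m = 0, g(m) = -5 (−); new bracket [-2, 0]
m = -1, g(m) = 8 (+); new bracket [-1, 0]
m = -0.5, g(m) = -0.0625 (−); new bracket [-1, -0.5]
m = -0.75, g(m) = 3.5898 (+); new bracket [-0.75, -0.5]

[-0.75, -0.5]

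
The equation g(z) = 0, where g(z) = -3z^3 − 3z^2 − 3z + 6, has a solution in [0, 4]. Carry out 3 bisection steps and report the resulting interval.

z = 2 gives g = -36, negative; keep [0, 2]
z = 1 gives g = -3, negative; keep [0, 1]
z = 0.5 gives g = 3.375, positive; keep [0.5, 1]

[0.5, 1]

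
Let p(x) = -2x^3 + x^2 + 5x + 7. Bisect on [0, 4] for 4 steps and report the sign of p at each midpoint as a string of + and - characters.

m = 2, p(m) = 5 (+); new bracket [2, 4]
m = 3, p(m) = -23 (−); new bracket [2, 3]
m = 2.5, p(m) = -5.5 (−); new bracket [2, 2.5]
m = 2.25, p(m) = 0.5312 (+); new bracket [2.25, 2.5]

+--+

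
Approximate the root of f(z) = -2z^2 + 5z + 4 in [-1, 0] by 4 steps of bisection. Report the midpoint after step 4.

-0.6875

f(-0.5) = 1 > 0, so the root lies in [-1, -0.5]
f(-0.75) = -0.875 < 0, so the root lies in [-0.75, -0.5]
f(-0.625) = 0.09375 > 0, so the root lies in [-0.75, -0.625]
f(-0.6875) = -0.3828 < 0, so the root lies in [-0.6875, -0.625]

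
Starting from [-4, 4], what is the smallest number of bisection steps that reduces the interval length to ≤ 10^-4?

Width after n steps is 8/2^n. Need 2^n ≥ 8/10^-4 = 80000.
2^16 = 65536 < 80000 ≤ 2^17 = 131072, so n = 17.

17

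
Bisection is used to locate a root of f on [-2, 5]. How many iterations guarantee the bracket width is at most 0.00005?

18

Width after n steps is 7/2^n. Need 2^n ≥ 7/0.00005 = 140000.
2^17 = 131072 < 140000 ≤ 2^18 = 262144, so n = 18.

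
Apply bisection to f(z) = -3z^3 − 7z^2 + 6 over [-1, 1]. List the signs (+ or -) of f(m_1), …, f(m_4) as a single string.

m = 0, f(m) = 6 (+); new bracket [0, 1]
m = 0.5, f(m) = 3.875 (+); new bracket [0.5, 1]
m = 0.75, f(m) = 0.796875 (+); new bracket [0.75, 1]
m = 0.875, f(m) = -1.3691 (−); new bracket [0.75, 0.875]

+++-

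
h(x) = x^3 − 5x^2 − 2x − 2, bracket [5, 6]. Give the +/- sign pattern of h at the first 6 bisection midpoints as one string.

+--+--

m = 5.5, h(m) = 2.125 (+); new bracket [5, 5.5]
m = 5.25, h(m) = -5.609375 (−); new bracket [5.25, 5.5]
m = 5.375, h(m) = -1.916016 (−); new bracket [5.375, 5.5]
m = 5.4375, h(m) = 0.0603 (+); new bracket [5.375, 5.4375]
m = 5.40625, h(m) = -0.9388 (−); new bracket [5.40625, 5.4375]
m = 5.421875, h(m) = -0.442 (−); new bracket [5.421875, 5.4375]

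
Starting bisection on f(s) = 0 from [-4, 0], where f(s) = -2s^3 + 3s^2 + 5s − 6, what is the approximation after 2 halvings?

f(-2) = 12 > 0, so the root lies in [-2, 0]
f(-1) = -6 < 0, so the root lies in [-2, -1]

-1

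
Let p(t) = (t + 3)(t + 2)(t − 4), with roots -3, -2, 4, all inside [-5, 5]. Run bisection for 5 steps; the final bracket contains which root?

4

m = 0, p(m) = -24 (−); new bracket [0, 5]
m = 2.5, p(m) = -37.125 (−); new bracket [2.5, 5]
m = 3.75, p(m) = -9.703125 (−); new bracket [3.75, 5]
m = 4.375, p(m) = 17.6309 (+); new bracket [3.75, 4.375]
m = 4.0625, p(m) = 2.676 (+); new bracket [3.75, 4.0625]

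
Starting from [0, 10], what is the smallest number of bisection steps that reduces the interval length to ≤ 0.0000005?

Width after n steps is 10/2^n. Need 2^n ≥ 10/0.0000005 = 20000000.
2^24 = 16777216 < 20000000 ≤ 2^25 = 33554432, so n = 25.

25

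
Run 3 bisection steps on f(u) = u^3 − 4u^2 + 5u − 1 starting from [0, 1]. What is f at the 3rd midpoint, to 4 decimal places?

-0.4355

u = 0.5 gives f = 0.625, positive; keep [0, 0.5]
u = 0.25 gives f = 0.015625, positive; keep [0, 0.25]
u = 0.125 gives f = -0.435547, negative; keep [0.125, 0.25]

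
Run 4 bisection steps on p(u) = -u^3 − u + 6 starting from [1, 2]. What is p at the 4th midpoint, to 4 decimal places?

midpoint 1.5: p = 1.125 > 0 → [1.5, 2]
midpoint 1.75: p = -1.109375 < 0 → [1.5, 1.75]
midpoint 1.625: p = 0.083984 > 0 → [1.625, 1.75]
midpoint 1.6875: p = -0.4929 < 0 → [1.625, 1.6875]

-0.4929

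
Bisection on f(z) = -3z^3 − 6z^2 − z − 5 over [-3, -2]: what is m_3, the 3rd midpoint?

-2.125

midpoint -2.5: f = 6.875 > 0 → [-2.5, -2]
midpoint -2.25: f = 1.046875 > 0 → [-2.25, -2]
midpoint -2.125: f = -1.181641 < 0 → [-2.25, -2.125]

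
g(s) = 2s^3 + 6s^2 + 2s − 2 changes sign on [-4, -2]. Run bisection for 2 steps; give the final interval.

[-2.5, -2]

s = -3 gives g = -8, negative; keep [-3, -2]
s = -2.5 gives g = -0.75, negative; keep [-2.5, -2]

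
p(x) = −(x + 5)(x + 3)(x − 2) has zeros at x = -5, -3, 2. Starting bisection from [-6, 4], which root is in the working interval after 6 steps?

2

midpoint -1: p = 24 > 0 → [-1, 4]
midpoint 1.5: p = 14.625 > 0 → [1.5, 4]
midpoint 2.75: p = -33.421875 < 0 → [1.5, 2.75]
midpoint 2.125: p = -4.5645 < 0 → [1.5, 2.125]
midpoint 1.8125: p = 6.1472 > 0 → [1.8125, 2.125]
midpoint 1.96875: p = 1.0821 > 0 → [1.96875, 2.125]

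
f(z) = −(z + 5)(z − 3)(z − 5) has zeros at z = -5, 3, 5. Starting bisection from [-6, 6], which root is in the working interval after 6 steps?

midpoint 0: f = -75 < 0 → [-6, 0]
midpoint -3: f = -96 < 0 → [-6, -3]
midpoint -4.5: f = -35.625 < 0 → [-6, -4.5]
midpoint -5.25: f = 21.1406 > 0 → [-5.25, -4.5]
midpoint -4.875: f = -9.7207 < 0 → [-5.25, -4.875]
midpoint -5.0625: f = 5.0706 > 0 → [-5.0625, -4.875]

-5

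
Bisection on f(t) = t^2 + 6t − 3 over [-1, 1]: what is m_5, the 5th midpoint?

0.4375

midpoint 0: f = -3 < 0 → [0, 1]
midpoint 0.5: f = 0.25 > 0 → [0, 0.5]
midpoint 0.25: f = -1.4375 < 0 → [0.25, 0.5]
midpoint 0.375: f = -0.6094 < 0 → [0.375, 0.5]
midpoint 0.4375: f = -0.1836 < 0 → [0.4375, 0.5]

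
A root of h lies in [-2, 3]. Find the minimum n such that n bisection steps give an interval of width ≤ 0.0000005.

24

Width after n steps is 5/2^n. Need 2^n ≥ 5/0.0000005 = 10000000.
2^23 = 8388608 < 10000000 ≤ 2^24 = 16777216, so n = 24.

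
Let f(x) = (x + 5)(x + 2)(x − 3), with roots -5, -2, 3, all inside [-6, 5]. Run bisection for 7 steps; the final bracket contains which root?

midpoint -0.5: f = -23.625 < 0 → [-0.5, 5]
midpoint 2.25: f = -23.109375 < 0 → [2.25, 5]
midpoint 3.625: f = 30.322266 > 0 → [2.25, 3.625]
midpoint 2.9375: f = -2.4495 < 0 → [2.9375, 3.625]
midpoint 3.28125: f = 12.3006 > 0 → [2.9375, 3.28125]
midpoint 3.109375: f = 4.5318 > 0 → [2.9375, 3.109375]
midpoint 3.0234375: f = 0.9447 > 0 → [2.9375, 3.0234375]

3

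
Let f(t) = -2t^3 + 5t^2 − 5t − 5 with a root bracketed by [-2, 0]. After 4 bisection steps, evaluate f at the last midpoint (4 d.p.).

0.5664

f(-1) = 7 > 0, so the root lies in [-1, 0]
f(-0.5) = -1 < 0, so the root lies in [-1, -0.5]
f(-0.75) = 2.40625 > 0, so the root lies in [-0.75, -0.5]
f(-0.625) = 0.5664 > 0, so the root lies in [-0.625, -0.5]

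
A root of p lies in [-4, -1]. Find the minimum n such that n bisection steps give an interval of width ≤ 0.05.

6

Width after n steps is 3/2^n. Need 2^n ≥ 3/0.05 = 60.
2^5 = 32 < 60 ≤ 2^6 = 64, so n = 6.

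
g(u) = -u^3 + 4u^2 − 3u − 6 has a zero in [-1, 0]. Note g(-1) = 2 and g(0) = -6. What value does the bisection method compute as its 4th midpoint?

g(-0.5) = -3.375 < 0, so the root lies in [-1, -0.5]
g(-0.75) = -1.078125 < 0, so the root lies in [-1, -0.75]
g(-0.875) = 0.357422 > 0, so the root lies in [-0.875, -0.75]
g(-0.8125) = -0.3855 < 0, so the root lies in [-0.875, -0.8125]

-0.8125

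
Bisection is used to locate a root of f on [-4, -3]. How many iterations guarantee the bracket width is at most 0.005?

Width after n steps is 1/2^n. Need 2^n ≥ 1/0.005 = 200.
2^7 = 128 < 200 ≤ 2^8 = 256, so n = 8.

8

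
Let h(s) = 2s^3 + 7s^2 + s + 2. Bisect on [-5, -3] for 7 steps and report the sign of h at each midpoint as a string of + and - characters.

--+++--

h(-4) = -18 < 0, so the root lies in [-4, -3]
h(-3.5) = -1.5 < 0, so the root lies in [-3.5, -3]
h(-3.25) = 4.03125 > 0, so the root lies in [-3.5, -3.25]
h(-3.375) = 1.4727 > 0, so the root lies in [-3.5, -3.375]
h(-3.4375) = 0.0396 > 0, so the root lies in [-3.5, -3.4375]
h(-3.46875) = -0.7167 < 0, so the root lies in [-3.46875, -3.4375]
h(-3.453125) = -0.3352 < 0, so the root lies in [-3.453125, -3.4375]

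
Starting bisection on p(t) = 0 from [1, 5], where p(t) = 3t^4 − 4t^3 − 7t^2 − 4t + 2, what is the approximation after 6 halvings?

m = 3, p(m) = 62 (+); new bracket [1, 3]
m = 2, p(m) = -18 (−); new bracket [2, 3]
m = 2.5, p(m) = 2.9375 (+); new bracket [2, 2.5]
m = 2.25, p(m) = -11.1133 (−); new bracket [2.25, 2.5]
m = 2.375, p(m) = -5.1204 (−); new bracket [2.375, 2.5]
m = 2.4375, p(m) = -1.3676 (−); new bracket [2.4375, 2.5]

2.4375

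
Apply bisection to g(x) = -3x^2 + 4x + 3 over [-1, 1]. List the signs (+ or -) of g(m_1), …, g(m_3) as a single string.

++-

x = 0 gives g = 3, positive; keep [-1, 0]
x = -0.5 gives g = 0.25, positive; keep [-1, -0.5]
x = -0.75 gives g = -1.6875, negative; keep [-0.75, -0.5]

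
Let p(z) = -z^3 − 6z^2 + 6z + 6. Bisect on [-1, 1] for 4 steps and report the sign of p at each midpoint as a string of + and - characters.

z = 0 gives p = 6, positive; keep [-1, 0]
z = -0.5 gives p = 1.625, positive; keep [-1, -0.5]
z = -0.75 gives p = -1.453125, negative; keep [-0.75, -0.5]
z = -0.625 gives p = 0.1504, positive; keep [-0.75, -0.625]

++-+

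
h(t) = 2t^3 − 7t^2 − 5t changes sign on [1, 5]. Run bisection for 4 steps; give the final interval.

[4, 4.25]

midpoint 3: h = -24 < 0 → [3, 5]
midpoint 4: h = -4 < 0 → [4, 5]
midpoint 4.5: h = 18 > 0 → [4, 4.5]
midpoint 4.25: h = 5.8438 > 0 → [4, 4.25]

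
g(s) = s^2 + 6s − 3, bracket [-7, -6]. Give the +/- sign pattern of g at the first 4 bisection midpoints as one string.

m = -6.5, g(m) = 0.25 (+); new bracket [-6.5, -6]
m = -6.25, g(m) = -1.4375 (−); new bracket [-6.5, -6.25]
m = -6.375, g(m) = -0.609375 (−); new bracket [-6.5, -6.375]
m = -6.4375, g(m) = -0.1836 (−); new bracket [-6.5, -6.4375]

+---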